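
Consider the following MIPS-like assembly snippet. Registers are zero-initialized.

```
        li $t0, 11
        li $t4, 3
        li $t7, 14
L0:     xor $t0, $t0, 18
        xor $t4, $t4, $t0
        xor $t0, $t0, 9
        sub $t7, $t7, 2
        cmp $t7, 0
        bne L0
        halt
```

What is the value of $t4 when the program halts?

$t0=11
$t4=3
$t7=14
$t0=11^18=25
$t4=3^25=26
$t0=25^9=16
$t7=14-2=12
cmp $t7, 0  (cmp 12,0)
bne L0: taken
$t0=16^18=2
$t4=26^2=24
$t0=2^9=11
$t7=12-2=10
cmp $t7, 0  (cmp 10,0)
bne L0: taken
$t0=11^18=25
$t4=24^25=1
$t0=25^9=16
$t7=10-2=8
cmp $t7, 0  (cmp 8,0)
bne L0: taken
$t0=16^18=2
$t4=1^2=3
$t0=2^9=11
$t7=8-2=6
cmp $t7, 0  (cmp 6,0)
bne L0: taken
$t0=11^18=25
$t4=3^25=26
$t0=25^9=16
$t7=6-2=4
cmp $t7, 0  (cmp 4,0)
bne L0: taken
$t0=16^18=2
$t4=26^2=24
$t0=2^9=11
$t7=4-2=2
cmp $t7, 0  (cmp 2,0)
bne L0: taken
$t0=11^18=25
$t4=24^25=1
$t0=25^9=16
$t7=2-2=0
cmp $t7, 0  (cmp 0,0)
bne L0: not taken
halt.

1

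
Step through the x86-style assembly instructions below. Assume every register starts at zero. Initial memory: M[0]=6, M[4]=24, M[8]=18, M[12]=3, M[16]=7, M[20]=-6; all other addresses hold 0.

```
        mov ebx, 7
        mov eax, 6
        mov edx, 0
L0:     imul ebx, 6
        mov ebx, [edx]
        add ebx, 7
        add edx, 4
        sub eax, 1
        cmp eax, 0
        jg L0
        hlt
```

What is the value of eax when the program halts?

after mov ebx, 7: ebx=7
after mov eax, 6: eax=6
after mov edx, 0: edx=0
after imul ebx, 6: ebx=7*6=42
after mov ebx, [edx]: ebx=M[0]=6
after add ebx, 7: ebx=6+7=13
after add edx, 4: edx=0+4=4
after sub eax, 1: eax=6-1=5
cmp eax, 0  (cmp 5,0)
jg L0: taken
after imul ebx, 6: ebx=13*6=78
after mov ebx, [edx]: ebx=M[4]=24
after add ebx, 7: ebx=24+7=31
after add edx, 4: edx=4+4=8
after sub eax, 1: eax=5-1=4
cmp eax, 0  (cmp 4,0)
jg L0: taken
after imul ebx, 6: ebx=31*6=186
after mov ebx, [edx]: ebx=M[8]=18
after add ebx, 7: ebx=18+7=25
after add edx, 4: edx=8+4=12
after sub eax, 1: eax=4-1=3
cmp eax, 0  (cmp 3,0)
jg L0: taken
after imul ebx, 6: ebx=25*6=150
after mov ebx, [edx]: ebx=M[12]=3
after add ebx, 7: ebx=3+7=10
after add edx, 4: edx=12+4=16
after sub eax, 1: eax=3-1=2
cmp eax, 0  (cmp 2,0)
jg L0: taken
after imul ebx, 6: ebx=10*6=60
after mov ebx, [edx]: ebx=M[16]=7
after add ebx, 7: ebx=7+7=14
after add edx, 4: edx=16+4=20
after sub eax, 1: eax=2-1=1
cmp eax, 0  (cmp 1,0)
jg L0: taken
after imul ebx, 6: ebx=14*6=84
after mov ebx, [edx]: ebx=M[20]=-6
after add ebx, 7: ebx=(-6)+7=1
after add edx, 4: edx=20+4=24
after sub eax, 1: eax=1-1=0
cmp eax, 0  (cmp 0,0)
jg L0: not taken
halt.

0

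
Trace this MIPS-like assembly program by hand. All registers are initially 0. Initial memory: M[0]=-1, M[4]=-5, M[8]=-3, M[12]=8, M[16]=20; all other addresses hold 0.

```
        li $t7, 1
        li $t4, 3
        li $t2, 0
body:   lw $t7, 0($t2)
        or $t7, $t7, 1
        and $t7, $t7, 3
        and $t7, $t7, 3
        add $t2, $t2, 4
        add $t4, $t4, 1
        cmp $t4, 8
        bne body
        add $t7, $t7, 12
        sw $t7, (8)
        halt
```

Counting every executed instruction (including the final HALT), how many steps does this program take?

46

$t7=1
$t4=3
$t2=0
$t7=M[0]=-1
$t7=(-1)|1=-1
$t7=(-1)&3=3
$t7=3&3=3
$t2=0+4=4
$t4=3+1=4
cmp $t4, 8  (cmp 4,8)
bne body: taken
$t7=M[4]=-5
$t7=(-5)|1=-5
$t7=(-5)&3=3
$t7=3&3=3
$t2=4+4=8
$t4=4+1=5
cmp $t4, 8  (cmp 5,8)
bne body: taken
$t7=M[8]=-3
$t7=(-3)|1=-3
$t7=(-3)&3=1
$t7=1&3=1
$t2=8+4=12
$t4=5+1=6
cmp $t4, 8  (cmp 6,8)
bne body: taken
$t7=M[12]=8
$t7=8|1=9
$t7=9&3=1
$t7=1&3=1
$t2=12+4=16
$t4=6+1=7
cmp $t4, 8  (cmp 7,8)
bne body: taken
$t7=M[16]=20
$t7=20|1=21
$t7=21&3=1
$t7=1&3=1
$t2=16+4=20
$t4=7+1=8
cmp $t4, 8  (cmp 8,8)
bne body: not taken
$t7=1+12=13
sw $t7, (8) → M[8]=13
halt.
Total executed instructions: 46.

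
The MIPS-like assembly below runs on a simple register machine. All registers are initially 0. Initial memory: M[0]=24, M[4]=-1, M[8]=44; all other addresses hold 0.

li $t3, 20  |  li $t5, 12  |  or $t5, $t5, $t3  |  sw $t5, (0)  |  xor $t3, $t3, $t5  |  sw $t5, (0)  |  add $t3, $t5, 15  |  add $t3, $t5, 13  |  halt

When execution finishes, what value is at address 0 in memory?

28

$t3=20
$t5=12
$t5=12|20=28
sw $t5, (0) → M[0]=28
$t3=20^28=8
sw $t5, (0) → M[0]=28
$t3=28+15=43
$t3=28+13=41
halt.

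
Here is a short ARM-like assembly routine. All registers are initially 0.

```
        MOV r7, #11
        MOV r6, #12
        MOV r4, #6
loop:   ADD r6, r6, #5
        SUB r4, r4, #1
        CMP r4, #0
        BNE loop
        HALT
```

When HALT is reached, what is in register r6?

42

MOV r7, #11 → r7=11
MOV r6, #12 → r6=12
MOV r4, #6 → r4=6
ADD r6, r6, #5 → r6=12+5=17
SUB r4, r4, #1 → r4=6-1=5
CMP r4, #0  (cmp 5,0)
BNE loop: taken
ADD r6, r6, #5 → r6=17+5=22
SUB r4, r4, #1 → r4=5-1=4
CMP r4, #0  (cmp 4,0)
BNE loop: taken
ADD r6, r6, #5 → r6=22+5=27
SUB r4, r4, #1 → r4=4-1=3
CMP r4, #0  (cmp 3,0)
BNE loop: taken
ADD r6, r6, #5 → r6=27+5=32
SUB r4, r4, #1 → r4=3-1=2
CMP r4, #0  (cmp 2,0)
BNE loop: taken
ADD r6, r6, #5 → r6=32+5=37
SUB r4, r4, #1 → r4=2-1=1
CMP r4, #0  (cmp 1,0)
BNE loop: taken
ADD r6, r6, #5 → r6=37+5=42
SUB r4, r4, #1 → r4=1-1=0
CMP r4, #0  (cmp 0,0)
BNE loop: not taken
halt.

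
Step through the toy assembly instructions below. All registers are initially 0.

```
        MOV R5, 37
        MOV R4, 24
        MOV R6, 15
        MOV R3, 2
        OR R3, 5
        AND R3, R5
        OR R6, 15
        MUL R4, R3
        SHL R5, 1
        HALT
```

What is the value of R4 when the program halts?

120

R5=37
R4=24
R6=15
R3=2
R3=2|5=7
R3=7&37=5
R6=15|15=15
R4=24*5=120
R5=37<<1=74
halt.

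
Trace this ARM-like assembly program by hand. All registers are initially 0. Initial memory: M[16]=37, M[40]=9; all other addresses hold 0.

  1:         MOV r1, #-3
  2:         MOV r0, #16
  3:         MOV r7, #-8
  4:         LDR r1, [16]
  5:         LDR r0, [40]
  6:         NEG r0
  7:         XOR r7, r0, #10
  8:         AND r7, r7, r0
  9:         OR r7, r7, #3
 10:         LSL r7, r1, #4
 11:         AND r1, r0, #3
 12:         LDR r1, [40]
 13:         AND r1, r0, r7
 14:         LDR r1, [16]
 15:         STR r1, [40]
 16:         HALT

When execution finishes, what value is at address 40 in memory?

37

MOV r1, #-3 → r1=-3
MOV r0, #16 → r0=16
MOV r7, #-8 → r7=-8
LDR r1, [16] → r1=M[16]=37
LDR r0, [40] → r0=M[40]=9
NEG r0 → r0=-(9)=-9
XOR r7, r0, #10 → r7=(-9)^10=-3
AND r7, r7, r0 → r7=(-3)&(-9)=-11
OR r7, r7, #3 → r7=(-11)|3=-9
LSL r7, r1, #4 → r7=37<<4=592
AND r1, r0, #3 → r1=(-9)&3=3
LDR r1, [40] → r1=M[40]=9
AND r1, r0, r7 → r1=(-9)&592=592
LDR r1, [16] → r1=M[16]=37
STR r1, [40] → M[40]=37
halt.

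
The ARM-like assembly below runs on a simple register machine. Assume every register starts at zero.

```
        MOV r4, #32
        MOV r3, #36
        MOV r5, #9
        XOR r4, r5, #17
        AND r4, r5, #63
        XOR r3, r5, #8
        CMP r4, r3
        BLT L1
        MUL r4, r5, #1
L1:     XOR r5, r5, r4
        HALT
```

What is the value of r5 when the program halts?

after MOV r4, #32: r4=32
after MOV r3, #36: r3=36
after MOV r5, #9: r5=9
after XOR r4, r5, #17: r4=9^17=24
after AND r4, r5, #63: r4=9&63=9
after XOR r3, r5, #8: r3=9^8=1
CMP r4, r3  (cmp 9,1)
BLT L1: not taken
after MUL r4, r5, #1: r4=9*1=9
after XOR r5, r5, r4: r5=9^9=0
halt.

0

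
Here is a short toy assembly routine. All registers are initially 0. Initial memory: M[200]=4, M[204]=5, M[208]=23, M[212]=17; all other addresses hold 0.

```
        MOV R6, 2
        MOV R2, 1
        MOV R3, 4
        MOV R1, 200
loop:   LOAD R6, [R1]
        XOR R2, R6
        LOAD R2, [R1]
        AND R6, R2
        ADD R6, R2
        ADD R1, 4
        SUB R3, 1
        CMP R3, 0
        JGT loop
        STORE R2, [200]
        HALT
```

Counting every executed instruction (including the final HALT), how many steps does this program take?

42

after MOV R6, 2: R6=2
after MOV R2, 1: R2=1
after MOV R3, 4: R3=4
after MOV R1, 200: R1=200
after LOAD R6, [R1]: R6=M[200]=4
after XOR R2, R6: R2=1^4=5
after LOAD R2, [R1]: R2=M[200]=4
after AND R6, R2: R6=4&4=4
after ADD R6, R2: R6=4+4=8
after ADD R1, 4: R1=200+4=204
after SUB R3, 1: R3=4-1=3
CMP R3, 0  (cmp 3,0)
JGT loop: taken
after LOAD R6, [R1]: R6=M[204]=5
after XOR R2, R6: R2=4^5=1
after LOAD R2, [R1]: R2=M[204]=5
after AND R6, R2: R6=5&5=5
after ADD R6, R2: R6=5+5=10
after ADD R1, 4: R1=204+4=208
after SUB R3, 1: R3=3-1=2
CMP R3, 0  (cmp 2,0)
JGT loop: taken
after LOAD R6, [R1]: R6=M[208]=23
after XOR R2, R6: R2=5^23=18
after LOAD R2, [R1]: R2=M[208]=23
after AND R6, R2: R6=23&23=23
after ADD R6, R2: R6=23+23=46
after ADD R1, 4: R1=208+4=212
after SUB R3, 1: R3=2-1=1
CMP R3, 0  (cmp 1,0)
JGT loop: taken
after LOAD R6, [R1]: R6=M[212]=17
after XOR R2, R6: R2=23^17=6
after LOAD R2, [R1]: R2=M[212]=17
after AND R6, R2: R6=17&17=17
after ADD R6, R2: R6=17+17=34
after ADD R1, 4: R1=212+4=216
after SUB R3, 1: R3=1-1=0
CMP R3, 0  (cmp 0,0)
JGT loop: not taken
STORE R2, [200] → M[200]=17
halt.
Total executed instructions: 42.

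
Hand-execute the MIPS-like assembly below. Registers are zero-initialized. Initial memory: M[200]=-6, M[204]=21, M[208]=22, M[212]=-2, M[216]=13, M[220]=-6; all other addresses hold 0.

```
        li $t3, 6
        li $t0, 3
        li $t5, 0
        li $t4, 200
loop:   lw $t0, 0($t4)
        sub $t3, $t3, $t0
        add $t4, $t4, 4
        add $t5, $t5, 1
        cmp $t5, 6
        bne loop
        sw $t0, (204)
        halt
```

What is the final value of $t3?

$t3=6
$t0=3
$t5=0
$t4=200
$t0=M[200]=-6
$t3=6-(-6)=12
$t4=200+4=204
$t5=0+1=1
cmp $t5, 6  (cmp 1,6)
bne loop: taken
$t0=M[204]=21
$t3=12-21=-9
$t4=204+4=208
$t5=1+1=2
cmp $t5, 6  (cmp 2,6)
bne loop: taken
$t0=M[208]=22
$t3=(-9)-22=-31
$t4=208+4=212
$t5=2+1=3
cmp $t5, 6  (cmp 3,6)
bne loop: taken
$t0=M[212]=-2
$t3=(-31)-(-2)=-29
$t4=212+4=216
$t5=3+1=4
cmp $t5, 6  (cmp 4,6)
bne loop: taken
$t0=M[216]=13
$t3=(-29)-13=-42
$t4=216+4=220
$t5=4+1=5
cmp $t5, 6  (cmp 5,6)
bne loop: taken
$t0=M[220]=-6
$t3=(-42)-(-6)=-36
$t4=220+4=224
$t5=5+1=6
cmp $t5, 6  (cmp 6,6)
bne loop: not taken
sw $t0, (204) → M[204]=-6
halt.

-36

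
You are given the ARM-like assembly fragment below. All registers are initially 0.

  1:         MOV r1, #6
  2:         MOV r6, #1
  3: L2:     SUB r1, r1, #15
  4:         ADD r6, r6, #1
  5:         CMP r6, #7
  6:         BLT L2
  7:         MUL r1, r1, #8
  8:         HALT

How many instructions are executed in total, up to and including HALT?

r1=6
r6=1
r1=6-15=-9
r6=1+1=2
CMP r6, #7  (cmp 2,7)
BLT L2: taken
r1=(-9)-15=-24
r6=2+1=3
CMP r6, #7  (cmp 3,7)
BLT L2: taken
r1=(-24)-15=-39
r6=3+1=4
CMP r6, #7  (cmp 4,7)
BLT L2: taken
r1=(-39)-15=-54
r6=4+1=5
CMP r6, #7  (cmp 5,7)
BLT L2: taken
r1=(-54)-15=-69
r6=5+1=6
CMP r6, #7  (cmp 6,7)
BLT L2: taken
r1=(-69)-15=-84
r6=6+1=7
CMP r6, #7  (cmp 7,7)
BLT L2: not taken
r1=(-84)*8=-672
halt.
Total executed instructions: 28.

28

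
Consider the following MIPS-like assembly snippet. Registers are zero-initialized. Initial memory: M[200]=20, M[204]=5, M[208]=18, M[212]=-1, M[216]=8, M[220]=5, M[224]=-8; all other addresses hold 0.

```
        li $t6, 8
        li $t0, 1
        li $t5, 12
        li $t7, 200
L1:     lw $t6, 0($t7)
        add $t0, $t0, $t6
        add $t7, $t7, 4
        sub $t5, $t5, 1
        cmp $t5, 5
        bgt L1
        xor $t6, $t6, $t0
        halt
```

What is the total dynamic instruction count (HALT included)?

$t6=8
$t0=1
$t5=12
$t7=200
$t6=M[200]=20
$t0=1+20=21
$t7=200+4=204
$t5=12-1=11
cmp $t5, 5  (cmp 11,5)
bgt L1: taken
$t6=M[204]=5
$t0=21+5=26
$t7=204+4=208
$t5=11-1=10
cmp $t5, 5  (cmp 10,5)
bgt L1: taken
$t6=M[208]=18
$t0=26+18=44
$t7=208+4=212
$t5=10-1=9
cmp $t5, 5  (cmp 9,5)
bgt L1: taken
$t6=M[212]=-1
$t0=44+(-1)=43
$t7=212+4=216
$t5=9-1=8
cmp $t5, 5  (cmp 8,5)
bgt L1: taken
$t6=M[216]=8
$t0=43+8=51
$t7=216+4=220
$t5=8-1=7
cmp $t5, 5  (cmp 7,5)
bgt L1: taken
$t6=M[220]=5
$t0=51+5=56
$t7=220+4=224
$t5=7-1=6
cmp $t5, 5  (cmp 6,5)
bgt L1: taken
$t6=M[224]=-8
$t0=56+(-8)=48
$t7=224+4=228
$t5=6-1=5
cmp $t5, 5  (cmp 5,5)
bgt L1: not taken
$t6=(-8)^48=-56
halt.
Total executed instructions: 48.

48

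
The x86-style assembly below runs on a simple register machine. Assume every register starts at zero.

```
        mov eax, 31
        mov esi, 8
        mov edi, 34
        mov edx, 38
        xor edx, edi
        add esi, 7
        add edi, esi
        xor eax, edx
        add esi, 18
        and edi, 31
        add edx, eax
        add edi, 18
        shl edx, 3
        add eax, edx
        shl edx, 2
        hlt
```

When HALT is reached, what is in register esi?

eax=31
esi=8
edi=34
edx=38
edx=38^34=4
esi=8+7=15
edi=34+15=49
eax=31^4=27
esi=15+18=33
edi=49&31=17
edx=4+27=31
edi=17+18=35
edx=31<<3=248
eax=27+248=275
edx=248<<2=992
halt.

33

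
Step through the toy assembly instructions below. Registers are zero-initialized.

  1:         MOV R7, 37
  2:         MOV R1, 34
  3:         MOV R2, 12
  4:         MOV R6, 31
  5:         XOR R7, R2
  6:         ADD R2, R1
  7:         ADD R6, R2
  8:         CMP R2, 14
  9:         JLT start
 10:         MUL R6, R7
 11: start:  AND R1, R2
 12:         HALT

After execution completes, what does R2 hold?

R7=37
R1=34
R2=12
R6=31
R7=37^12=41
R2=12+34=46
R6=31+46=77
CMP R2, 14  (cmp 46,14)
JLT start: not taken
R6=77*41=3157
R1=34&46=34
halt.

46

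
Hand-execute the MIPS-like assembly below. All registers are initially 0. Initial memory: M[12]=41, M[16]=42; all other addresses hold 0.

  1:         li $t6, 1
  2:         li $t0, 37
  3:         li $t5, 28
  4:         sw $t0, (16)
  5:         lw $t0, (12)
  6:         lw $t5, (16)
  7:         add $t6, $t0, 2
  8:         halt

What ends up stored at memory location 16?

li $t6, 1 → $t6=1
li $t0, 37 → $t0=37
li $t5, 28 → $t5=28
sw $t0, (16) → M[16]=37
lw $t0, (12) → $t0=M[12]=41
lw $t5, (16) → $t5=M[16]=37
add $t6, $t0, 2 → $t6=41+2=43
halt.

37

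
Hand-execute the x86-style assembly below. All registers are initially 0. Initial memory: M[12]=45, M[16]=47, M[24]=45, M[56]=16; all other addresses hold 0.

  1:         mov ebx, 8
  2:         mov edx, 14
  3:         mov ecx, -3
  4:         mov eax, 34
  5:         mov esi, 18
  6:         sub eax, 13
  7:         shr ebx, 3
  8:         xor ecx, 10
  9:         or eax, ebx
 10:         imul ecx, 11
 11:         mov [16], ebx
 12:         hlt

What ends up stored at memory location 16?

mov ebx, 8 → ebx=8
mov edx, 14 → edx=14
mov ecx, -3 → ecx=-3
mov eax, 34 → eax=34
mov esi, 18 → esi=18
sub eax, 13 → eax=34-13=21
shr ebx, 3 → ebx=8>>3=1
xor ecx, 10 → ecx=(-3)^10=-9
or eax, ebx → eax=21|1=21
imul ecx, 11 → ecx=(-9)*11=-99
mov [16], ebx → M[16]=1
halt.

1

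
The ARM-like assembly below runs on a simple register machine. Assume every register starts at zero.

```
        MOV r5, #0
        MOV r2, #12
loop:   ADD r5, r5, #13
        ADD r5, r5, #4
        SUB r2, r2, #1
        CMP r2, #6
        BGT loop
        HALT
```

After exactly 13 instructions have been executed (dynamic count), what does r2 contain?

10

after MOV r5, #0: r5=0
after MOV r2, #12: r2=12
after ADD r5, r5, #13: r5=0+13=13
after ADD r5, r5, #4: r5=13+4=17
after SUB r2, r2, #1: r2=12-1=11
CMP r2, #6  (cmp 11,6)
BGT loop: taken
after ADD r5, r5, #13: r5=17+13=30
after ADD r5, r5, #4: r5=30+4=34
after SUB r2, r2, #1: r2=11-1=10
CMP r2, #6  (cmp 10,6)
BGT loop: taken
after ADD r5, r5, #13: r5=34+13=47
After step 13: r2 = 10.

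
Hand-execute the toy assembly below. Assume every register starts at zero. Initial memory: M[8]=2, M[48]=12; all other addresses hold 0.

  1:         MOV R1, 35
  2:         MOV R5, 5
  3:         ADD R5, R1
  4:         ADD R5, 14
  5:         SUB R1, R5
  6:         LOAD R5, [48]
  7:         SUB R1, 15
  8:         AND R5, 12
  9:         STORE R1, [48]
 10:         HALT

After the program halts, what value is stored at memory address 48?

-34

after MOV R1, 35: R1=35
after MOV R5, 5: R5=5
after ADD R5, R1: R5=5+35=40
after ADD R5, 14: R5=40+14=54
after SUB R1, R5: R1=35-54=-19
after LOAD R5, [48]: R5=M[48]=12
after SUB R1, 15: R1=(-19)-15=-34
after AND R5, 12: R5=12&12=12
STORE R1, [48] → M[48]=-34
halt.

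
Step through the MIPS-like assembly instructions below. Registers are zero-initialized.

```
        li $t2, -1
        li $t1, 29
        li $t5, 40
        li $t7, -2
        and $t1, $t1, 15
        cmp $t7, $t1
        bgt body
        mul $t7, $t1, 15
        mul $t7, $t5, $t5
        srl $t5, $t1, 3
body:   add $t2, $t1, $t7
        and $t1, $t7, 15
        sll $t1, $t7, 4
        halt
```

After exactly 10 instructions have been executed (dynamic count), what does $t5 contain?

1

$t2=-1
$t1=29
$t5=40
$t7=-2
$t1=29&15=13
cmp $t7, $t1  (cmp -2,13)
bgt body: not taken
$t7=13*15=195
$t7=40*40=1600
$t5=13>>3=1
After step 10: $t5 = 1.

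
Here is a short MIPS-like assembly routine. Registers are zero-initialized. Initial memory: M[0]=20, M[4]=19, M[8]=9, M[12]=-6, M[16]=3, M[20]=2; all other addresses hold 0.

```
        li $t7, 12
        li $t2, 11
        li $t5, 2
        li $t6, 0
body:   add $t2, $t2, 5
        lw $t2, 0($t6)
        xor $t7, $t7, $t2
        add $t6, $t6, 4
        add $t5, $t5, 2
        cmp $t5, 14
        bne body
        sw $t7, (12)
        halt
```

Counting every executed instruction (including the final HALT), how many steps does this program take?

li $t7, 12 → $t7=12
li $t2, 11 → $t2=11
li $t5, 2 → $t5=2
li $t6, 0 → $t6=0
add $t2, $t2, 5 → $t2=11+5=16
lw $t2, 0($t6) → $t2=M[0]=20
xor $t7, $t7, $t2 → $t7=12^20=24
add $t6, $t6, 4 → $t6=0+4=4
add $t5, $t5, 2 → $t5=2+2=4
cmp $t5, 14  (cmp 4,14)
bne body: taken
add $t2, $t2, 5 → $t2=20+5=25
lw $t2, 0($t6) → $t2=M[4]=19
xor $t7, $t7, $t2 → $t7=24^19=11
add $t6, $t6, 4 → $t6=4+4=8
add $t5, $t5, 2 → $t5=4+2=6
cmp $t5, 14  (cmp 6,14)
bne body: taken
add $t2, $t2, 5 → $t2=19+5=24
lw $t2, 0($t6) → $t2=M[8]=9
xor $t7, $t7, $t2 → $t7=11^9=2
add $t6, $t6, 4 → $t6=8+4=12
add $t5, $t5, 2 → $t5=6+2=8
cmp $t5, 14  (cmp 8,14)
bne body: taken
add $t2, $t2, 5 → $t2=9+5=14
lw $t2, 0($t6) → $t2=M[12]=-6
xor $t7, $t7, $t2 → $t7=2^(-6)=-8
add $t6, $t6, 4 → $t6=12+4=16
add $t5, $t5, 2 → $t5=8+2=10
cmp $t5, 14  (cmp 10,14)
bne body: taken
add $t2, $t2, 5 → $t2=(-6)+5=-1
lw $t2, 0($t6) → $t2=M[16]=3
xor $t7, $t7, $t2 → $t7=(-8)^3=-5
add $t6, $t6, 4 → $t6=16+4=20
add $t5, $t5, 2 → $t5=10+2=12
cmp $t5, 14  (cmp 12,14)
bne body: taken
add $t2, $t2, 5 → $t2=3+5=8
lw $t2, 0($t6) → $t2=M[20]=2
xor $t7, $t7, $t2 → $t7=(-5)^2=-7
add $t6, $t6, 4 → $t6=20+4=24
add $t5, $t5, 2 → $t5=12+2=14
cmp $t5, 14  (cmp 14,14)
bne body: not taken
sw $t7, (12) → M[12]=-7
halt.
Total executed instructions: 48.

48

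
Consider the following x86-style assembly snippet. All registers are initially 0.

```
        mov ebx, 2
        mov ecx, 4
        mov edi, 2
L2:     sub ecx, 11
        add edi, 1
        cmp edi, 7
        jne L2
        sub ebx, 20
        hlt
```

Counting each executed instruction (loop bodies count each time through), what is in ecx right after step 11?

-18

after mov ebx, 2: ebx=2
after mov ecx, 4: ecx=4
after mov edi, 2: edi=2
after sub ecx, 11: ecx=4-11=-7
after add edi, 1: edi=2+1=3
cmp edi, 7  (cmp 3,7)
jne L2: taken
after sub ecx, 11: ecx=(-7)-11=-18
after add edi, 1: edi=3+1=4
cmp edi, 7  (cmp 4,7)
jne L2: taken
After step 11: ecx = -18.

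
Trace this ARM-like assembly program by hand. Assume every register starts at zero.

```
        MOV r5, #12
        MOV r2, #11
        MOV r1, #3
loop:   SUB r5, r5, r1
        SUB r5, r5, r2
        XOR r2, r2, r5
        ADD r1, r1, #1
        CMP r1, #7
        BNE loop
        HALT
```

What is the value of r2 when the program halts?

-54

r5=12
r2=11
r1=3
r5=12-3=9
r5=9-11=-2
r2=11^(-2)=-11
r1=3+1=4
CMP r1, #7  (cmp 4,7)
BNE loop: taken
r5=(-2)-4=-6
r5=(-6)-(-11)=5
r2=(-11)^5=-16
r1=4+1=5
CMP r1, #7  (cmp 5,7)
BNE loop: taken
r5=5-5=0
r5=0-(-16)=16
r2=(-16)^16=-32
r1=5+1=6
CMP r1, #7  (cmp 6,7)
BNE loop: taken
r5=16-6=10
r5=10-(-32)=42
r2=(-32)^42=-54
r1=6+1=7
CMP r1, #7  (cmp 7,7)
BNE loop: not taken
halt.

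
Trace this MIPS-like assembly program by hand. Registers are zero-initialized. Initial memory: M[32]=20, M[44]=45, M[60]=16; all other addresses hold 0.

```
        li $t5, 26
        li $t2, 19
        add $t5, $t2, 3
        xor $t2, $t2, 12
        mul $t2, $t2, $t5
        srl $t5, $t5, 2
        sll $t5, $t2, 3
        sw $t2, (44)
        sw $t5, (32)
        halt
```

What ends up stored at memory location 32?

after li $t5, 26: $t5=26
after li $t2, 19: $t2=19
after add $t5, $t2, 3: $t5=19+3=22
after xor $t2, $t2, 12: $t2=19^12=31
after mul $t2, $t2, $t5: $t2=31*22=682
after srl $t5, $t5, 2: $t5=22>>2=5
after sll $t5, $t2, 3: $t5=682<<3=5456
sw $t2, (44) → M[44]=682
sw $t5, (32) → M[32]=5456
halt.

5456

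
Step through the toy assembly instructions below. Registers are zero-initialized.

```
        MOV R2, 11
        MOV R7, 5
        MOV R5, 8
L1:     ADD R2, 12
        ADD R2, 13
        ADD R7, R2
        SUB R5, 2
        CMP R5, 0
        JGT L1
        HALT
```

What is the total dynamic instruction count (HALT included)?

MOV R2, 11 → R2=11
MOV R7, 5 → R7=5
MOV R5, 8 → R5=8
ADD R2, 12 → R2=11+12=23
ADD R2, 13 → R2=23+13=36
ADD R7, R2 → R7=5+36=41
SUB R5, 2 → R5=8-2=6
CMP R5, 0  (cmp 6,0)
JGT L1: taken
ADD R2, 12 → R2=36+12=48
ADD R2, 13 → R2=48+13=61
ADD R7, R2 → R7=41+61=102
SUB R5, 2 → R5=6-2=4
CMP R5, 0  (cmp 4,0)
JGT L1: taken
ADD R2, 12 → R2=61+12=73
ADD R2, 13 → R2=73+13=86
ADD R7, R2 → R7=102+86=188
SUB R5, 2 → R5=4-2=2
CMP R5, 0  (cmp 2,0)
JGT L1: taken
ADD R2, 12 → R2=86+12=98
ADD R2, 13 → R2=98+13=111
ADD R7, R2 → R7=188+111=299
SUB R5, 2 → R5=2-2=0
CMP R5, 0  (cmp 0,0)
JGT L1: not taken
halt.
Total executed instructions: 28.

28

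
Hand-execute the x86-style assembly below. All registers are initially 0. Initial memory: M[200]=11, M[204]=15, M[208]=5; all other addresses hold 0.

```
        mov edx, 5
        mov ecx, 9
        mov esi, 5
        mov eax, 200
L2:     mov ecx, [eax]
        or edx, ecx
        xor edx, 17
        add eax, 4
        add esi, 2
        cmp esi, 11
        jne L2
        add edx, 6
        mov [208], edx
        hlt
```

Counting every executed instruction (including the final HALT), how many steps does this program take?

28

edx=5
ecx=9
esi=5
eax=200
ecx=M[200]=11
edx=5|11=15
edx=15^17=30
eax=200+4=204
esi=5+2=7
cmp esi, 11  (cmp 7,11)
jne L2: taken
ecx=M[204]=15
edx=30|15=31
edx=31^17=14
eax=204+4=208
esi=7+2=9
cmp esi, 11  (cmp 9,11)
jne L2: taken
ecx=M[208]=5
edx=14|5=15
edx=15^17=30
eax=208+4=212
esi=9+2=11
cmp esi, 11  (cmp 11,11)
jne L2: not taken
edx=30+6=36
mov [208], edx → M[208]=36
halt.
Total executed instructions: 28.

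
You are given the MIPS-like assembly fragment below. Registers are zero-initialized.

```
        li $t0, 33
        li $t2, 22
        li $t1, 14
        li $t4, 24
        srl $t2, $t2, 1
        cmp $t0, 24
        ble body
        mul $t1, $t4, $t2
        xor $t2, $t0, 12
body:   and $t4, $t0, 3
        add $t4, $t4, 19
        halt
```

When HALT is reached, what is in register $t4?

20

li $t0, 33 → $t0=33
li $t2, 22 → $t2=22
li $t1, 14 → $t1=14
li $t4, 24 → $t4=24
srl $t2, $t2, 1 → $t2=22>>1=11
cmp $t0, 24  (cmp 33,24)
ble body: not taken
mul $t1, $t4, $t2 → $t1=24*11=264
xor $t2, $t0, 12 → $t2=33^12=45
and $t4, $t0, 3 → $t4=33&3=1
add $t4, $t4, 19 → $t4=1+19=20
halt.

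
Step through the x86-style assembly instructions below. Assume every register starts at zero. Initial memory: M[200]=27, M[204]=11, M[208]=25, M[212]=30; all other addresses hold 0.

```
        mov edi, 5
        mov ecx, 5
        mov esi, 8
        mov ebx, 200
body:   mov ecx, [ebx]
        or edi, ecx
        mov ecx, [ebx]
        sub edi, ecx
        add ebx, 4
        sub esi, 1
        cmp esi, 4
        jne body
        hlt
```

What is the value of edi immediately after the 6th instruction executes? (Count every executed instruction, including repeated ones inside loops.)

mov edi, 5 → edi=5
mov ecx, 5 → ecx=5
mov esi, 8 → esi=8
mov ebx, 200 → ebx=200
mov ecx, [ebx] → ecx=M[200]=27
or edi, ecx → edi=5|27=31
After step 6: edi = 31.

31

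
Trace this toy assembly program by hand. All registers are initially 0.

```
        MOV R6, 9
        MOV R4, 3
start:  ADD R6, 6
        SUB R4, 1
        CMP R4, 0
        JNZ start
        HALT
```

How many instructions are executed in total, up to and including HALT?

R6=9
R4=3
R6=9+6=15
R4=3-1=2
CMP R4, 0  (cmp 2,0)
JNZ start: taken
R6=15+6=21
R4=2-1=1
CMP R4, 0  (cmp 1,0)
JNZ start: taken
R6=21+6=27
R4=1-1=0
CMP R4, 0  (cmp 0,0)
JNZ start: not taken
halt.
Total executed instructions: 15.

15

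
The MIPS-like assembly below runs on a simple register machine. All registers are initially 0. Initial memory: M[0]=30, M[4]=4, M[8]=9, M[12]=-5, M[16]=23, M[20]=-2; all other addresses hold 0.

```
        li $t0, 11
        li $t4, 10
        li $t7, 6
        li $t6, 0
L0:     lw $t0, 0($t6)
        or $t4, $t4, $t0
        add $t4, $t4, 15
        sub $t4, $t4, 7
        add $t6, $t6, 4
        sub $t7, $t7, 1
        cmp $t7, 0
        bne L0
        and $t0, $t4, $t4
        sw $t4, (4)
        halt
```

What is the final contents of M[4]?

7

after li $t0, 11: $t0=11
after li $t4, 10: $t4=10
after li $t7, 6: $t7=6
after li $t6, 0: $t6=0
after lw $t0, 0($t6): $t0=M[0]=30
after or $t4, $t4, $t0: $t4=10|30=30
after add $t4, $t4, 15: $t4=30+15=45
after sub $t4, $t4, 7: $t4=45-7=38
after add $t6, $t6, 4: $t6=0+4=4
after sub $t7, $t7, 1: $t7=6-1=5
cmp $t7, 0  (cmp 5,0)
bne L0: taken
after lw $t0, 0($t6): $t0=M[4]=4
after or $t4, $t4, $t0: $t4=38|4=38
after add $t4, $t4, 15: $t4=38+15=53
after sub $t4, $t4, 7: $t4=53-7=46
after add $t6, $t6, 4: $t6=4+4=8
after sub $t7, $t7, 1: $t7=5-1=4
cmp $t7, 0  (cmp 4,0)
bne L0: taken
after lw $t0, 0($t6): $t0=M[8]=9
after or $t4, $t4, $t0: $t4=46|9=47
after add $t4, $t4, 15: $t4=47+15=62
after sub $t4, $t4, 7: $t4=62-7=55
after add $t6, $t6, 4: $t6=8+4=12
after sub $t7, $t7, 1: $t7=4-1=3
cmp $t7, 0  (cmp 3,0)
bne L0: taken
after lw $t0, 0($t6): $t0=M[12]=-5
after or $t4, $t4, $t0: $t4=55|(-5)=-1
after add $t4, $t4, 15: $t4=(-1)+15=14
after sub $t4, $t4, 7: $t4=14-7=7
after add $t6, $t6, 4: $t6=12+4=16
after sub $t7, $t7, 1: $t7=3-1=2
cmp $t7, 0  (cmp 2,0)
bne L0: taken
after lw $t0, 0($t6): $t0=M[16]=23
after or $t4, $t4, $t0: $t4=7|23=23
after add $t4, $t4, 15: $t4=23+15=38
after sub $t4, $t4, 7: $t4=38-7=31
after add $t6, $t6, 4: $t6=16+4=20
after sub $t7, $t7, 1: $t7=2-1=1
cmp $t7, 0  (cmp 1,0)
bne L0: taken
after lw $t0, 0($t6): $t0=M[20]=-2
after or $t4, $t4, $t0: $t4=31|(-2)=-1
after add $t4, $t4, 15: $t4=(-1)+15=14
after sub $t4, $t4, 7: $t4=14-7=7
after add $t6, $t6, 4: $t6=20+4=24
after sub $t7, $t7, 1: $t7=1-1=0
cmp $t7, 0  (cmp 0,0)
bne L0: not taken
after and $t0, $t4, $t4: $t0=7&7=7
sw $t4, (4) → M[4]=7
halt.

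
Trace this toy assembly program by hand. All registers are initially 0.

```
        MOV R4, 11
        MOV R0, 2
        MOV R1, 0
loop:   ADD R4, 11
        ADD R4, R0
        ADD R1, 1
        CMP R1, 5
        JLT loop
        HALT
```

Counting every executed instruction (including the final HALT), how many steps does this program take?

R4=11
R0=2
R1=0
R4=11+11=22
R4=22+2=24
R1=0+1=1
CMP R1, 5  (cmp 1,5)
JLT loop: taken
R4=24+11=35
R4=35+2=37
R1=1+1=2
CMP R1, 5  (cmp 2,5)
JLT loop: taken
R4=37+11=48
R4=48+2=50
R1=2+1=3
CMP R1, 5  (cmp 3,5)
JLT loop: taken
R4=50+11=61
R4=61+2=63
R1=3+1=4
CMP R1, 5  (cmp 4,5)
JLT loop: taken
R4=63+11=74
R4=74+2=76
R1=4+1=5
CMP R1, 5  (cmp 5,5)
JLT loop: not taken
halt.
Total executed instructions: 29.

29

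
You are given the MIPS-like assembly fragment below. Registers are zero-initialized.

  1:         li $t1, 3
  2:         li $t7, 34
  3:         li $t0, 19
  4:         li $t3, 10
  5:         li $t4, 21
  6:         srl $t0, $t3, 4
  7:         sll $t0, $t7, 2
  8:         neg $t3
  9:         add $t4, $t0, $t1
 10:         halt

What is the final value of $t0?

$t1=3
$t7=34
$t0=19
$t3=10
$t4=21
$t0=10>>4=0
$t0=34<<2=136
$t3=-(10)=-10
$t4=136+3=139
halt.

136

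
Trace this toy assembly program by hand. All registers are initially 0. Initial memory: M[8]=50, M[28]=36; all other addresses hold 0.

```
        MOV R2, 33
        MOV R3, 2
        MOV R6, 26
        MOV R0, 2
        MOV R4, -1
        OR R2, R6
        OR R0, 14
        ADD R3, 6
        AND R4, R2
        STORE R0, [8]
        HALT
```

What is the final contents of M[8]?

MOV R2, 33 → R2=33
MOV R3, 2 → R3=2
MOV R6, 26 → R6=26
MOV R0, 2 → R0=2
MOV R4, -1 → R4=-1
OR R2, R6 → R2=33|26=59
OR R0, 14 → R0=2|14=14
ADD R3, 6 → R3=2+6=8
AND R4, R2 → R4=(-1)&59=59
STORE R0, [8] → M[8]=14
halt.

14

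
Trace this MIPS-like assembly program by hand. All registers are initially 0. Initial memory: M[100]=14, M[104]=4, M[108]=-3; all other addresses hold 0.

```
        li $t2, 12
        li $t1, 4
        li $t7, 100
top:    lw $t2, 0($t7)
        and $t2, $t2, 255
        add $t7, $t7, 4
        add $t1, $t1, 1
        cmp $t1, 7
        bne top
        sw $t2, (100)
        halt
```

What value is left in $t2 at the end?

253

after li $t2, 12: $t2=12
after li $t1, 4: $t1=4
after li $t7, 100: $t7=100
after lw $t2, 0($t7): $t2=M[100]=14
after and $t2, $t2, 255: $t2=14&255=14
after add $t7, $t7, 4: $t7=100+4=104
after add $t1, $t1, 1: $t1=4+1=5
cmp $t1, 7  (cmp 5,7)
bne top: taken
after lw $t2, 0($t7): $t2=M[104]=4
after and $t2, $t2, 255: $t2=4&255=4
after add $t7, $t7, 4: $t7=104+4=108
after add $t1, $t1, 1: $t1=5+1=6
cmp $t1, 7  (cmp 6,7)
bne top: taken
after lw $t2, 0($t7): $t2=M[108]=-3
after and $t2, $t2, 255: $t2=(-3)&255=253
after add $t7, $t7, 4: $t7=108+4=112
after add $t1, $t1, 1: $t1=6+1=7
cmp $t1, 7  (cmp 7,7)
bne top: not taken
sw $t2, (100) → M[100]=253
halt.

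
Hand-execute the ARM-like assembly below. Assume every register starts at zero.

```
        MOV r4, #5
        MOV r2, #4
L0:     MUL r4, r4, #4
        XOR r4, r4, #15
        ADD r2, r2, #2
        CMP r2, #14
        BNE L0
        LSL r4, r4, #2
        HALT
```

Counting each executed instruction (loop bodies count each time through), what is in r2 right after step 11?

r4=5
r2=4
r4=5*4=20
r4=20^15=27
r2=4+2=6
CMP r2, #14  (cmp 6,14)
BNE L0: taken
r4=27*4=108
r4=108^15=99
r2=6+2=8
CMP r2, #14  (cmp 8,14)
After step 11: r2 = 8.

8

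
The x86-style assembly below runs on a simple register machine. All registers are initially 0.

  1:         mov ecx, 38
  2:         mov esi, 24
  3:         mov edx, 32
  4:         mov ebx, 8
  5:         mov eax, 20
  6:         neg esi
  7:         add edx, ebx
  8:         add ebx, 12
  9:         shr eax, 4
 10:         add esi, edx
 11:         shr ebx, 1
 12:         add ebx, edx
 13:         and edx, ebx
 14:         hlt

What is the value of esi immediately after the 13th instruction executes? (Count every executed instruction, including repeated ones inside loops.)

mov ecx, 38 → ecx=38
mov esi, 24 → esi=24
mov edx, 32 → edx=32
mov ebx, 8 → ebx=8
mov eax, 20 → eax=20
neg esi → esi=-(24)=-24
add edx, ebx → edx=32+8=40
add ebx, 12 → ebx=8+12=20
shr eax, 4 → eax=20>>4=1
add esi, edx → esi=(-24)+40=16
shr ebx, 1 → ebx=20>>1=10
add ebx, edx → ebx=10+40=50
and edx, ebx → edx=40&50=32
After step 13: esi = 16.

16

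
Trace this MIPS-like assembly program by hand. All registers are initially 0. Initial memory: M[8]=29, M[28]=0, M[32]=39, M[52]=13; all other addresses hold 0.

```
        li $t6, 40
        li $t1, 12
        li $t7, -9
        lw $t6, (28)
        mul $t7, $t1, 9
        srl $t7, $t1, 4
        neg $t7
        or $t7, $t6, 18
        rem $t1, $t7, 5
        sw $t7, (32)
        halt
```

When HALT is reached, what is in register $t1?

li $t6, 40 → $t6=40
li $t1, 12 → $t1=12
li $t7, -9 → $t7=-9
lw $t6, (28) → $t6=M[28]=0
mul $t7, $t1, 9 → $t7=12*9=108
srl $t7, $t1, 4 → $t7=12>>4=0
neg $t7 → $t7=-(0)=0
or $t7, $t6, 18 → $t7=0|18=18
rem $t1, $t7, 5 → $t1=18%5=3
sw $t7, (32) → M[32]=18
halt.

3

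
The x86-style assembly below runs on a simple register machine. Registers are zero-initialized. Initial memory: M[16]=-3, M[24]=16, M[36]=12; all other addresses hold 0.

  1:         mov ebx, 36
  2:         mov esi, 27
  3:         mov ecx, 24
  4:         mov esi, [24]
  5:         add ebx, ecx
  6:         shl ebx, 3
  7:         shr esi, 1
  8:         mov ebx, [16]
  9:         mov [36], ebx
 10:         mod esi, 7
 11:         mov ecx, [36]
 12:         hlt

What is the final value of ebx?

mov ebx, 36 → ebx=36
mov esi, 27 → esi=27
mov ecx, 24 → ecx=24
mov esi, [24] → esi=M[24]=16
add ebx, ecx → ebx=36+24=60
shl ebx, 3 → ebx=60<<3=480
shr esi, 1 → esi=16>>1=8
mov ebx, [16] → ebx=M[16]=-3
mov [36], ebx → M[36]=-3
mod esi, 7 → esi=8%7=1
mov ecx, [36] → ecx=M[36]=-3
halt.

-3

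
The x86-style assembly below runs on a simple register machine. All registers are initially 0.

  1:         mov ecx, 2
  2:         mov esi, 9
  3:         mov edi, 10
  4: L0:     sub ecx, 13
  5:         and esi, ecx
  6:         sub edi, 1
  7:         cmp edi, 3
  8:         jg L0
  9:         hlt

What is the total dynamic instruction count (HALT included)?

39

mov ecx, 2 → ecx=2
mov esi, 9 → esi=9
mov edi, 10 → edi=10
sub ecx, 13 → ecx=2-13=-11
and esi, ecx → esi=9&(-11)=1
sub edi, 1 → edi=10-1=9
cmp edi, 3  (cmp 9,3)
jg L0: taken
sub ecx, 13 → ecx=(-11)-13=-24
and esi, ecx → esi=1&(-24)=0
sub edi, 1 → edi=9-1=8
cmp edi, 3  (cmp 8,3)
jg L0: taken
sub ecx, 13 → ecx=(-24)-13=-37
and esi, ecx → esi=0&(-37)=0
sub edi, 1 → edi=8-1=7
cmp edi, 3  (cmp 7,3)
jg L0: taken
sub ecx, 13 → ecx=(-37)-13=-50
and esi, ecx → esi=0&(-50)=0
sub edi, 1 → edi=7-1=6
cmp edi, 3  (cmp 6,3)
jg L0: taken
sub ecx, 13 → ecx=(-50)-13=-63
and esi, ecx → esi=0&(-63)=0
sub edi, 1 → edi=6-1=5
cmp edi, 3  (cmp 5,3)
jg L0: taken
sub ecx, 13 → ecx=(-63)-13=-76
and esi, ecx → esi=0&(-76)=0
sub edi, 1 → edi=5-1=4
cmp edi, 3  (cmp 4,3)
jg L0: taken
sub ecx, 13 → ecx=(-76)-13=-89
and esi, ecx → esi=0&(-89)=0
sub edi, 1 → edi=4-1=3
cmp edi, 3  (cmp 3,3)
jg L0: not taken
halt.
Total executed instructions: 39.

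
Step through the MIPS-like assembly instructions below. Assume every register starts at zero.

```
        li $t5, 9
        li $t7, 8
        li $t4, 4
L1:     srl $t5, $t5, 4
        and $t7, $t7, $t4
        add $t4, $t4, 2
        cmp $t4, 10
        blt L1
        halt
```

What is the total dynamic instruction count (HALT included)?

after li $t5, 9: $t5=9
after li $t7, 8: $t7=8
after li $t4, 4: $t4=4
after srl $t5, $t5, 4: $t5=9>>4=0
after and $t7, $t7, $t4: $t7=8&4=0
after add $t4, $t4, 2: $t4=4+2=6
cmp $t4, 10  (cmp 6,10)
blt L1: taken
after srl $t5, $t5, 4: $t5=0>>4=0
after and $t7, $t7, $t4: $t7=0&6=0
after add $t4, $t4, 2: $t4=6+2=8
cmp $t4, 10  (cmp 8,10)
blt L1: taken
after srl $t5, $t5, 4: $t5=0>>4=0
after and $t7, $t7, $t4: $t7=0&8=0
after add $t4, $t4, 2: $t4=8+2=10
cmp $t4, 10  (cmp 10,10)
blt L1: not taken
halt.
Total executed instructions: 19.

19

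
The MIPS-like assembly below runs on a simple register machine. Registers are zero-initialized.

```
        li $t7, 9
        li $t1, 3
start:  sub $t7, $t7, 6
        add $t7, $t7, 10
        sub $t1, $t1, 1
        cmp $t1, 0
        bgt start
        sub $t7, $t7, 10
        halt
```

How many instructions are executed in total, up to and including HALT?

19

li $t7, 9 → $t7=9
li $t1, 3 → $t1=3
sub $t7, $t7, 6 → $t7=9-6=3
add $t7, $t7, 10 → $t7=3+10=13
sub $t1, $t1, 1 → $t1=3-1=2
cmp $t1, 0  (cmp 2,0)
bgt start: taken
sub $t7, $t7, 6 → $t7=13-6=7
add $t7, $t7, 10 → $t7=7+10=17
sub $t1, $t1, 1 → $t1=2-1=1
cmp $t1, 0  (cmp 1,0)
bgt start: taken
sub $t7, $t7, 6 → $t7=17-6=11
add $t7, $t7, 10 → $t7=11+10=21
sub $t1, $t1, 1 → $t1=1-1=0
cmp $t1, 0  (cmp 0,0)
bgt start: not taken
sub $t7, $t7, 10 → $t7=21-10=11
halt.
Total executed instructions: 19.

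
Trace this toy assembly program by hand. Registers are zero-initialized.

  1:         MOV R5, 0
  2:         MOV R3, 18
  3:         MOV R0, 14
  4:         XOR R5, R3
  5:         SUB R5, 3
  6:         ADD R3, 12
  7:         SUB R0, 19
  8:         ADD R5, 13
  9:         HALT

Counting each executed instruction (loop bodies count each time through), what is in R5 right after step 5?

after MOV R5, 0: R5=0
after MOV R3, 18: R3=18
after MOV R0, 14: R0=14
after XOR R5, R3: R5=0^18=18
after SUB R5, 3: R5=18-3=15
After step 5: R5 = 15.

15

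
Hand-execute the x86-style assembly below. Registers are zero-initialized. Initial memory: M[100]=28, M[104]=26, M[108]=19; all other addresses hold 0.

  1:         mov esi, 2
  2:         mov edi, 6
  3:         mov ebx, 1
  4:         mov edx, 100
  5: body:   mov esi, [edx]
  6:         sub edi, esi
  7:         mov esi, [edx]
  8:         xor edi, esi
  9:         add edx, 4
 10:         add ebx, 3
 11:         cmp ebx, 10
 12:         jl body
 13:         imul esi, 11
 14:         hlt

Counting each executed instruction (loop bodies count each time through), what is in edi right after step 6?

-22

mov esi, 2 → esi=2
mov edi, 6 → edi=6
mov ebx, 1 → ebx=1
mov edx, 100 → edx=100
mov esi, [edx] → esi=M[100]=28
sub edi, esi → edi=6-28=-22
After step 6: edi = -22.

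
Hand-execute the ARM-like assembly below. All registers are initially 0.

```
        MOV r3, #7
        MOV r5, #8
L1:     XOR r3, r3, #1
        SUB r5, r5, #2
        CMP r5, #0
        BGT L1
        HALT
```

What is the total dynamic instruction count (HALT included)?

19

r3=7
r5=8
r3=7^1=6
r5=8-2=6
CMP r5, #0  (cmp 6,0)
BGT L1: taken
r3=6^1=7
r5=6-2=4
CMP r5, #0  (cmp 4,0)
BGT L1: taken
r3=7^1=6
r5=4-2=2
CMP r5, #0  (cmp 2,0)
BGT L1: taken
r3=6^1=7
r5=2-2=0
CMP r5, #0  (cmp 0,0)
BGT L1: not taken
halt.
Total executed instructions: 19.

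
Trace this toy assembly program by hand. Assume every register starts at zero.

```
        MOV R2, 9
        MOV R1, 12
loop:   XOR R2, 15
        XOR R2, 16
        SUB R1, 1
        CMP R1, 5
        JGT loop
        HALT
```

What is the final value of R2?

MOV R2, 9 → R2=9
MOV R1, 12 → R1=12
XOR R2, 15 → R2=9^15=6
XOR R2, 16 → R2=6^16=22
SUB R1, 1 → R1=12-1=11
CMP R1, 5  (cmp 11,5)
JGT loop: taken
XOR R2, 15 → R2=22^15=25
XOR R2, 16 → R2=25^16=9
SUB R1, 1 → R1=11-1=10
CMP R1, 5  (cmp 10,5)
JGT loop: taken
XOR R2, 15 → R2=9^15=6
XOR R2, 16 → R2=6^16=22
SUB R1, 1 → R1=10-1=9
CMP R1, 5  (cmp 9,5)
JGT loop: taken
XOR R2, 15 → R2=22^15=25
XOR R2, 16 → R2=25^16=9
SUB R1, 1 → R1=9-1=8
CMP R1, 5  (cmp 8,5)
JGT loop: taken
XOR R2, 15 → R2=9^15=6
XOR R2, 16 → R2=6^16=22
SUB R1, 1 → R1=8-1=7
CMP R1, 5  (cmp 7,5)
JGT loop: taken
XOR R2, 15 → R2=22^15=25
XOR R2, 16 → R2=25^16=9
SUB R1, 1 → R1=7-1=6
CMP R1, 5  (cmp 6,5)
JGT loop: taken
XOR R2, 15 → R2=9^15=6
XOR R2, 16 → R2=6^16=22
SUB R1, 1 → R1=6-1=5
CMP R1, 5  (cmp 5,5)
JGT loop: not taken
halt.

22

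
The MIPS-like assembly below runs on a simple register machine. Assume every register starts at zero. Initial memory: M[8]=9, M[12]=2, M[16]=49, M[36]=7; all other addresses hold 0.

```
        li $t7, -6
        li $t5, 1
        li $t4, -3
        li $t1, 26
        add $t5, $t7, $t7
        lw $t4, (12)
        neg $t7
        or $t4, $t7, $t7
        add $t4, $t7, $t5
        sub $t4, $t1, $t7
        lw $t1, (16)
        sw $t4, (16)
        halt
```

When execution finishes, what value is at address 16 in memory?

20

after li $t7, -6: $t7=-6
after li $t5, 1: $t5=1
after li $t4, -3: $t4=-3
after li $t1, 26: $t1=26
after add $t5, $t7, $t7: $t5=(-6)+(-6)=-12
after lw $t4, (12): $t4=M[12]=2
after neg $t7: $t7=-(-6)=6
after or $t4, $t7, $t7: $t4=6|6=6
after add $t4, $t7, $t5: $t4=6+(-12)=-6
after sub $t4, $t1, $t7: $t4=26-6=20
after lw $t1, (16): $t1=M[16]=49
sw $t4, (16) → M[16]=20
halt.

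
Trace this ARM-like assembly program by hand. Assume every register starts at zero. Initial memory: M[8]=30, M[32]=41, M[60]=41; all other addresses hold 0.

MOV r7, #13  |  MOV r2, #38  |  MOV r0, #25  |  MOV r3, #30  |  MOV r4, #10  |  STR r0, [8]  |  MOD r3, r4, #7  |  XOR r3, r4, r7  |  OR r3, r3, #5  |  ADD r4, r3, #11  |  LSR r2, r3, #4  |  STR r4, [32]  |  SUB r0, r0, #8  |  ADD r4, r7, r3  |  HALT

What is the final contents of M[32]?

18

after MOV r7, #13: r7=13
after MOV r2, #38: r2=38
after MOV r0, #25: r0=25
after MOV r3, #30: r3=30
after MOV r4, #10: r4=10
STR r0, [8] → M[8]=25
after MOD r3, r4, #7: r3=10%7=3
after XOR r3, r4, r7: r3=10^13=7
after OR r3, r3, #5: r3=7|5=7
after ADD r4, r3, #11: r4=7+11=18
after LSR r2, r3, #4: r2=7>>4=0
STR r4, [32] → M[32]=18
after SUB r0, r0, #8: r0=25-8=17
after ADD r4, r7, r3: r4=13+7=20
halt.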